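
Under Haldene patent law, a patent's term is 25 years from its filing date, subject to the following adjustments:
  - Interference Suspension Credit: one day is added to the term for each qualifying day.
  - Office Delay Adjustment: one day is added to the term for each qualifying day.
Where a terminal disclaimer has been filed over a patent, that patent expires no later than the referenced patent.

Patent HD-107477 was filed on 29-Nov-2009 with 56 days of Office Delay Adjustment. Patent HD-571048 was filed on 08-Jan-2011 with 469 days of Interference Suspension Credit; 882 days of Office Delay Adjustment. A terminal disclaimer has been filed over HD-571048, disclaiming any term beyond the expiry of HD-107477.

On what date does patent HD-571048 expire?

January 24, 2035

Natural term of HD-571048:
  Base: filing + 25 years → 8 January 2036.
  Interference Suspension Credit: +469 days → 21 April 2037.
  Office Delay Adjustment: +882 days → 20 September 2039.
Expiry of referenced patent HD-107477:
  Base: filing + 25 years → 29 November 2034.
  Office Delay Adjustment: +56 days → 24 January 2035.
Terminal disclaimer: HD-571048 expires on the earlier of 20 September 2039 and 24 January 2035.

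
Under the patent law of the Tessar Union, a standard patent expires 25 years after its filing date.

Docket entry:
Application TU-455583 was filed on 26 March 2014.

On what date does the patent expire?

2039-03-26

Filing date + 25 years → 26 March 2039.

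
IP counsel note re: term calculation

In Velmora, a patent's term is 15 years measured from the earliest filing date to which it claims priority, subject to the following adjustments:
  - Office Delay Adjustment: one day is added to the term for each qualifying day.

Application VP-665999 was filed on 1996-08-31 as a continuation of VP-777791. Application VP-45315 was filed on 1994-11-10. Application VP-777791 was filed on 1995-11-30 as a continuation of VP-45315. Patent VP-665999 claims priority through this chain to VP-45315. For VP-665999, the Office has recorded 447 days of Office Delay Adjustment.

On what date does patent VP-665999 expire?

Earliest priority filing: 10 November 1994.
Base term: 10 November 1994 + 15 years → 10 November 2009.
Office Delay Adjustment: +447 days → 31 January 2011.

2011-01-31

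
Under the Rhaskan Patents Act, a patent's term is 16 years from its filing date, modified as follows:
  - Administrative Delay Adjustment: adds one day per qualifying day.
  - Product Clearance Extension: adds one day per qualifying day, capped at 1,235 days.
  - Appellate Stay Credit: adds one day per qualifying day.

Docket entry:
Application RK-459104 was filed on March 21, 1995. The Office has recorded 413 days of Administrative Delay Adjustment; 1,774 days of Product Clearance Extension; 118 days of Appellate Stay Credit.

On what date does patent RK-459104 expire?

Base term: filing date + 16 years → 21 March 2011.
Administrative Delay Adjustment: +413 days → 7 May 2012.
Product Clearance Extension: 1774 days claimed exceeds the 1235-day cap, so +1235 days → 24 September 2015.
Appellate Stay Credit: +118 days → 20 January 2016.

2016-01-20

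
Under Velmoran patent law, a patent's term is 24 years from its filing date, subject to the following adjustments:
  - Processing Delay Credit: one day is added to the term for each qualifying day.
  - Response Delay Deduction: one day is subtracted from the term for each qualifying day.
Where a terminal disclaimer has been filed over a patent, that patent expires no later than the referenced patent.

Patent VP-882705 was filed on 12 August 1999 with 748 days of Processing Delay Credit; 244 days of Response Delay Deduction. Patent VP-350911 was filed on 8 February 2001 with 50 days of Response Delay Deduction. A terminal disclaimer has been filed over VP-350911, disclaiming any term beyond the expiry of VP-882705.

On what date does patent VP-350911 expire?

Natural term of VP-350911:
  Base: filing + 24 years → 8 February 2025.
  Response Delay Deduction: −50 days → 20 December 2024.
Expiry of referenced patent VP-882705:
  Base: filing + 24 years → 12 August 2023.
  Processing Delay Credit: +748 days → 29 August 2025.
  Response Delay Deduction: −244 days → 28 December 2024.
Terminal disclaimer: VP-350911 expires on the earlier of 20 December 2024 and 28 December 2024.

2024-12-20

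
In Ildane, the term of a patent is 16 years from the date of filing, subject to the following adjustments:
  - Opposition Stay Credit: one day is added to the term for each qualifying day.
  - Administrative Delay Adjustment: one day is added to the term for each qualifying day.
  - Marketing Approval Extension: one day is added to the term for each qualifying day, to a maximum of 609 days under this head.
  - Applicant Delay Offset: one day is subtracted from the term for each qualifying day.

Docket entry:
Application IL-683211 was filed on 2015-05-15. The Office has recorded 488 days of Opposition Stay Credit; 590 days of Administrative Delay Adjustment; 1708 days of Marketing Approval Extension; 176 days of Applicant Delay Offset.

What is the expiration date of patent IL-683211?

July 4, 2035

Base term: filing date + 16 years → 15 May 2031.
Opposition Stay Credit: +488 days → 14 September 2032.
Administrative Delay Adjustment: +590 days → 27 April 2034.
Marketing Approval Extension: 1708 days claimed exceeds the 609-day cap, so +609 days → 27 December 2035.
Applicant Delay Offset: −176 days → 4 July 2035.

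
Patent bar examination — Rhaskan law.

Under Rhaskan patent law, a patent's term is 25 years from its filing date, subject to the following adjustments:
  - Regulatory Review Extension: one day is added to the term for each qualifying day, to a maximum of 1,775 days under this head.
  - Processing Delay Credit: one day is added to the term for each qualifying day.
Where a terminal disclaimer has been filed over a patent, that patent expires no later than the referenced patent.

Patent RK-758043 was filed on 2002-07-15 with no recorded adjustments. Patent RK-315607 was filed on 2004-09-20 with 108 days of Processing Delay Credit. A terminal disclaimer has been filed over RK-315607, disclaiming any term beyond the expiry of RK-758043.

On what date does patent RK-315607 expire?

2027-07-15

Natural term of RK-315607:
  Base: filing + 25 years → 20 September 2029.
  Processing Delay Credit: +108 days → 6 January 2030.
Expiry of referenced patent RK-758043:
  Base: filing + 25 years → 15 July 2027.
Terminal disclaimer: RK-315607 expires on the earlier of 6 January 2030 and 15 July 2027.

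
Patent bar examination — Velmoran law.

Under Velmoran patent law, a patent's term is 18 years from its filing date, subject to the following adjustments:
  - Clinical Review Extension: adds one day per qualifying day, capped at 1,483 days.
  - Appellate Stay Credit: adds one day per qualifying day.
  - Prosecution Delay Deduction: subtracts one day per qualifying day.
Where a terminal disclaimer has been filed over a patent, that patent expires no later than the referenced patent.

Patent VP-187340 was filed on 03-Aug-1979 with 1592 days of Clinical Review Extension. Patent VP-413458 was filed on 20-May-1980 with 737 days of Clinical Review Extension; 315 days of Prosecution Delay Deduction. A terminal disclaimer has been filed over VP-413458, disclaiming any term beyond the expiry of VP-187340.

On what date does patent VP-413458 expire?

Natural term of VP-413458:
  Base: filing + 18 years → 20 May 1998.
  Clinical Review Extension: 737 days (within the 1483-day cap) → +737 days → 26 May 2000.
  Prosecution Delay Deduction: −315 days → 16 July 1999.
Expiry of referenced patent VP-187340:
  Base: filing + 18 years → 3 August 1997.
  Clinical Review Extension: 1592 days claimed exceeds the 1483-day cap, so +1483 days → 25 August 2001.
Terminal disclaimer: VP-413458 expires on the earlier of 16 July 1999 and 25 August 2001.

July 16, 1999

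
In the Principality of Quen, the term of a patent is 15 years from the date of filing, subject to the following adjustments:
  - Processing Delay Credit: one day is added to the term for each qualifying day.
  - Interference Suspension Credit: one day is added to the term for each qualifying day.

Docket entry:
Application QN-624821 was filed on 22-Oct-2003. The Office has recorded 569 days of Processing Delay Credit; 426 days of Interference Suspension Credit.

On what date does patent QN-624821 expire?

Base term: filing date + 15 years → 22 October 2018.
Processing Delay Credit: +569 days → 13 May 2020.
Interference Suspension Credit: +426 days → 13 July 2021.

July 13, 2021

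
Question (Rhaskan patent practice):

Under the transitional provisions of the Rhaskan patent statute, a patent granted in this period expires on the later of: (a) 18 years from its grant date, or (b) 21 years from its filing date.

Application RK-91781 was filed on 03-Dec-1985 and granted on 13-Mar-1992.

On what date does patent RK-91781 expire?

(a) grant + 18 years → 13 March 2010.
(b) filing + 21 years → 3 December 2006.
Later of the two: 13 March 2010.

March 13, 2010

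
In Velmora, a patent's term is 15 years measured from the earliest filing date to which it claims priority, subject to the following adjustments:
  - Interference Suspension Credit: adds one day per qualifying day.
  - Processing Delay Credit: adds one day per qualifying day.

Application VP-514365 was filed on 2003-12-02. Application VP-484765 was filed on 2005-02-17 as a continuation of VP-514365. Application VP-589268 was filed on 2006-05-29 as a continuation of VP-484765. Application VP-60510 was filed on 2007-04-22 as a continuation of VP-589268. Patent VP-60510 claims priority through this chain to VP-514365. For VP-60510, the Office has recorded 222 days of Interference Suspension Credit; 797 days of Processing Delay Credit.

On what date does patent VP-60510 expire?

September 16, 2021

Earliest priority filing: 2 December 2003.
Base term: 2 December 2003 + 15 years → 2 December 2018.
Interference Suspension Credit: +222 days → 12 July 2019.
Processing Delay Credit: +797 days → 16 September 2021.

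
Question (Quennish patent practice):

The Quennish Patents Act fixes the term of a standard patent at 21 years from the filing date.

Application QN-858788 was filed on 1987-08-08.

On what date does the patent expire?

Filing date + 21 years → 8 August 2008.

August 8, 2008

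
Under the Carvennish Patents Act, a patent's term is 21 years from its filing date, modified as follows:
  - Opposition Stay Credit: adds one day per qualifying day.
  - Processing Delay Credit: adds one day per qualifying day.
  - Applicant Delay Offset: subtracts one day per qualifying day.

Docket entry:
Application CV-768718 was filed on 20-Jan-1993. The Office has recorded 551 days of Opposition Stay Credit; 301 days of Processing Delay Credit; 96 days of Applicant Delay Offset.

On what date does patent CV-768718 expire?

2016-02-15

Base term: filing date + 21 years → 20 January 2014.
Opposition Stay Credit: +551 days → 25 July 2015.
Processing Delay Credit: +301 days → 21 May 2016.
Applicant Delay Offset: −96 days → 15 February 2016.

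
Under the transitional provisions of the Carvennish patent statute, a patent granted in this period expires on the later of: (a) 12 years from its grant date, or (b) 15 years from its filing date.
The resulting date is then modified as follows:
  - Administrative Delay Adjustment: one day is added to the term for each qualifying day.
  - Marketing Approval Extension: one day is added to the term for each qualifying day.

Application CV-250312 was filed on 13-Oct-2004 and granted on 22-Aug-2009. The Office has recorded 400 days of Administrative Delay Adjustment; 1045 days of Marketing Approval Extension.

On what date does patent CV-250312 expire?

(a) grant + 12 years → 22 August 2021.
(b) filing + 15 years → 13 October 2019.
Later of the two: 22 August 2021.
Administrative Delay Adjustment: +400 days → 26 September 2022.
Marketing Approval Extension: +1045 days → 6 August 2025.

2025-08-06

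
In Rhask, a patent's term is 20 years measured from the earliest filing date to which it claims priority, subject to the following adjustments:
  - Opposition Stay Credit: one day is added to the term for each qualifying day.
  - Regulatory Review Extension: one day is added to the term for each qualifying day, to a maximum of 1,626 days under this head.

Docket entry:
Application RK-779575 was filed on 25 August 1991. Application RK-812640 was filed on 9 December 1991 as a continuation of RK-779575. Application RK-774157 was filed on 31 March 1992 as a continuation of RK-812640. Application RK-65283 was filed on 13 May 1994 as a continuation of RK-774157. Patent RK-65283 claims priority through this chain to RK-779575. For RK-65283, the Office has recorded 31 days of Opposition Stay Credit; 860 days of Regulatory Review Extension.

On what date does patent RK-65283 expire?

Earliest priority filing: 25 August 1991.
Base term: 25 August 1991 + 20 years → 25 August 2011.
Opposition Stay Credit: +31 days → 25 September 2011.
Regulatory Review Extension: 860 days (within the 1626-day cap) → +860 days → 1 February 2014.

February 1, 2014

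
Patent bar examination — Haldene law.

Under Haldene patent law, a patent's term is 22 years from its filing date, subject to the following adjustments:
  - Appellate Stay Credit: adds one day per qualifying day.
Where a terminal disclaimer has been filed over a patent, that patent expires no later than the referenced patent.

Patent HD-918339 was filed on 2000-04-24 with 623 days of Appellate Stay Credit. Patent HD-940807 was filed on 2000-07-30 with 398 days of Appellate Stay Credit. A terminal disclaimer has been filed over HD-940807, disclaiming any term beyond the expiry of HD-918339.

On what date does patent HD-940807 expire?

Natural term of HD-940807:
  Base: filing + 22 years → 30 July 2022.
  Appellate Stay Credit: +398 days → 1 September 2023.
Expiry of referenced patent HD-918339:
  Base: filing + 22 years → 24 April 2022.
  Appellate Stay Credit: +623 days → 7 January 2024.
Terminal disclaimer: HD-940807 expires on the earlier of 1 September 2023 and 7 January 2024.

2023-09-01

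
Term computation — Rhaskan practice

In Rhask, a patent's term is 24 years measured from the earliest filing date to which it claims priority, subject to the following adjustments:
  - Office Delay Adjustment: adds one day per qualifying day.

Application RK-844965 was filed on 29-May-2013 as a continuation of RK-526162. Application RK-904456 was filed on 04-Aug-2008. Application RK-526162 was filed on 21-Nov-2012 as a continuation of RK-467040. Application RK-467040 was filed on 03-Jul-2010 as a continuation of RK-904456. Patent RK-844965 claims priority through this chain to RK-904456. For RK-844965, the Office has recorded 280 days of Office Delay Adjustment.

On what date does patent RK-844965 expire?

May 11, 2033

Earliest priority filing: 4 August 2008.
Base term: 4 August 2008 + 24 years → 4 August 2032.
Office Delay Adjustment: +280 days → 11 May 2033.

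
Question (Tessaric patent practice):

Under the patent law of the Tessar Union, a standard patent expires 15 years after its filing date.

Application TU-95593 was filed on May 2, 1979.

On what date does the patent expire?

May 2, 1994

Filing date + 15 years → 2 May 1994.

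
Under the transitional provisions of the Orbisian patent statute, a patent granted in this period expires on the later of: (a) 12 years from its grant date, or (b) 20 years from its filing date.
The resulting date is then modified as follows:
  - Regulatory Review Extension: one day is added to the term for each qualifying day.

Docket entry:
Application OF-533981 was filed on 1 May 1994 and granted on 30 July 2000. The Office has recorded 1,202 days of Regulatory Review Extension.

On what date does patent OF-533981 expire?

2017-08-15

(a) grant + 12 years → 30 July 2012.
(b) filing + 20 years → 1 May 2014.
Later of the two: 1 May 2014.
Regulatory Review Extension: +1202 days → 15 August 2017.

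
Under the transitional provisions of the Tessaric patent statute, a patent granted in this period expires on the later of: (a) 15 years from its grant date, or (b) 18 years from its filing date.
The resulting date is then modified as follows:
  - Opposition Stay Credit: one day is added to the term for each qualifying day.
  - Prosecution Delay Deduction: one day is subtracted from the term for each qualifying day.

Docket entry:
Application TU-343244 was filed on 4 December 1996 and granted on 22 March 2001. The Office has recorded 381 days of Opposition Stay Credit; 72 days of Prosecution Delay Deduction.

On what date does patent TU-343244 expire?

January 25, 2017

(a) grant + 15 years → 22 March 2016.
(b) filing + 18 years → 4 December 2014.
Later of the two: 22 March 2016.
Opposition Stay Credit: +381 days → 7 April 2017.
Prosecution Delay Deduction: −72 days → 25 January 2017.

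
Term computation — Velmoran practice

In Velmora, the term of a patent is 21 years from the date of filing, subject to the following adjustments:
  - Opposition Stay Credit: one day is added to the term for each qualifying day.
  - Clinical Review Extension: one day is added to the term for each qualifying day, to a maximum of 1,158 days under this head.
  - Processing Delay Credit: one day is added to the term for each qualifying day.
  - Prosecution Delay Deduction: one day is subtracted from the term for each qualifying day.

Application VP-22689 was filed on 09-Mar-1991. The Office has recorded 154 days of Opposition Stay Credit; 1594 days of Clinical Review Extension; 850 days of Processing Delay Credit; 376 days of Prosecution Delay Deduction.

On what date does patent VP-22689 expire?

Base term: filing date + 21 years → 9 March 2012.
Opposition Stay Credit: +154 days → 10 August 2012.
Clinical Review Extension: 1594 days claimed exceeds the 1158-day cap, so +1158 days → 12 October 2015.
Processing Delay Credit: +850 days → 8 February 2018.
Prosecution Delay Deduction: −376 days → 28 January 2017.

2017-01-28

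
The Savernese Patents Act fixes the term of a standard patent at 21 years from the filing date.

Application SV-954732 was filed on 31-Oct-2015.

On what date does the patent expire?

Filing date + 21 years → 31 October 2036.

October 31, 2036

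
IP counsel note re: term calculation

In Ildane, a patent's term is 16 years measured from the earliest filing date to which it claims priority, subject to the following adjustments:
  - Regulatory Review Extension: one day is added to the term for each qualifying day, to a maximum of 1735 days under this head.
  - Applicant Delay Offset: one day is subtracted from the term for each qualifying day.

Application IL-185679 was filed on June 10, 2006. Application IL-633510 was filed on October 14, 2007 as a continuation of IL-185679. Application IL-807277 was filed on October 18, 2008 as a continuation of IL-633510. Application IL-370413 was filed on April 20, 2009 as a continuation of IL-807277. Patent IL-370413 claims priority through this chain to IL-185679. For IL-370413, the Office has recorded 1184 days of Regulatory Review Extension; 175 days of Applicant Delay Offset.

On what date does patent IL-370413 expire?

Earliest priority filing: 10 June 2006.
Base term: 10 June 2006 + 16 years → 10 June 2022.
Regulatory Review Extension: 1184 days (within the 1735-day cap) → +1184 days → 6 September 2025.
Applicant Delay Offset: −175 days → 15 March 2025.

March 15, 2025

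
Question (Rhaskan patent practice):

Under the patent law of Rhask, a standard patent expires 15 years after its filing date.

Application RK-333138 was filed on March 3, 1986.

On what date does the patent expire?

Filing date + 15 years → 3 March 2001.

March 3, 2001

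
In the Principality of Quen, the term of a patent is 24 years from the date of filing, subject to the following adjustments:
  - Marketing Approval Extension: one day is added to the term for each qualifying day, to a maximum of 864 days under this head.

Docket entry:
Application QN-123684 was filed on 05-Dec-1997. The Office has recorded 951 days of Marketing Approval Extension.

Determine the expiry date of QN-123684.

Base term: filing date + 24 years → 5 December 2021.
Marketing Approval Extension: 951 days claimed exceeds the 864-day cap, so +864 days → 17 April 2024.

April 17, 2024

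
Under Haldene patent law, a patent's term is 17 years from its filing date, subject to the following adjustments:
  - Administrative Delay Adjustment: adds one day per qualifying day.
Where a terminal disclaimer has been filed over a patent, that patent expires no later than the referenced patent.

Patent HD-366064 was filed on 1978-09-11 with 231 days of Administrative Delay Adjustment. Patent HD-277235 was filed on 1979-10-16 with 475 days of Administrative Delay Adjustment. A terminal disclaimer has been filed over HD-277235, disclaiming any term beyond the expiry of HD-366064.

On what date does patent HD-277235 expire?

Natural term of HD-277235:
  Base: filing + 17 years → 16 October 1996.
  Administrative Delay Adjustment: +475 days → 3 February 1998.
Expiry of referenced patent HD-366064:
  Base: filing + 17 years → 11 September 1995.
  Administrative Delay Adjustment: +231 days → 29 April 1996.
Terminal disclaimer: HD-277235 expires on the earlier of 3 February 1998 and 29 April 1996.

1996-04-29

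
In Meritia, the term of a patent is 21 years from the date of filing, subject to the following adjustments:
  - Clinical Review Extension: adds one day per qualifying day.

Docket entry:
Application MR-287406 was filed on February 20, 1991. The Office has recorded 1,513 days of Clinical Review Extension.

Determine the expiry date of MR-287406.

Base term: filing date + 21 years → 20 February 2012.
Clinical Review Extension: +1513 days → 12 April 2016.

2016-04-12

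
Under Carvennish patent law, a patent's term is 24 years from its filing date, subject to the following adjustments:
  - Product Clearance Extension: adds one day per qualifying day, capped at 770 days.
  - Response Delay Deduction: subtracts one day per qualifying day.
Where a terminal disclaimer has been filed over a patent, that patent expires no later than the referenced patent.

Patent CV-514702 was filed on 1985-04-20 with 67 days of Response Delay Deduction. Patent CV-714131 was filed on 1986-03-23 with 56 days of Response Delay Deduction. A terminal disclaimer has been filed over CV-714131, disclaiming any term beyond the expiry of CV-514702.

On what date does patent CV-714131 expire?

Natural term of CV-714131:
  Base: filing + 24 years → 23 March 2010.
  Response Delay Deduction: −56 days → 26 January 2010.
Expiry of referenced patent CV-514702:
  Base: filing + 24 years → 20 April 2009.
  Response Delay Deduction: −67 days → 12 February 2009.
Terminal disclaimer: CV-714131 expires on the earlier of 26 January 2010 and 12 February 2009.

2009-02-12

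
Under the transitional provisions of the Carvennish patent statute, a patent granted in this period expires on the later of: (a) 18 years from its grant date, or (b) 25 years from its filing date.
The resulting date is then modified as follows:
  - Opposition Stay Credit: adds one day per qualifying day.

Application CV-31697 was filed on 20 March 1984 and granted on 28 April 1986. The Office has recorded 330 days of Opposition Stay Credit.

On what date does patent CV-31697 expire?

2010-02-13

(a) grant + 18 years → 28 April 2004.
(b) filing + 25 years → 20 March 2009.
Later of the two: 20 March 2009.
Opposition Stay Credit: +330 days → 13 February 2010.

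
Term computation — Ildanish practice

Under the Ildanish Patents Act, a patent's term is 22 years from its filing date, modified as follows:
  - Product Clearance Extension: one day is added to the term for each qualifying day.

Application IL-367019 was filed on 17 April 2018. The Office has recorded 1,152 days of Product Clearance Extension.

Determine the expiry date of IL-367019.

Base term: filing date + 22 years → 17 April 2040.
Product Clearance Extension: +1152 days → 13 June 2043.

2043-06-13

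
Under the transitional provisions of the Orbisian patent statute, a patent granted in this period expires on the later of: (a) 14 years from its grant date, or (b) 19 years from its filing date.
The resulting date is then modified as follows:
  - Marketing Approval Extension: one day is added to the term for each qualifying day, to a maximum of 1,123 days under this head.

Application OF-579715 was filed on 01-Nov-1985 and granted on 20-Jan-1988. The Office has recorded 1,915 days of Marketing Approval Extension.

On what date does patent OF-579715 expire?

(a) grant + 14 years → 20 January 2002.
(b) filing + 19 years → 1 November 2004.
Later of the two: 1 November 2004.
Marketing Approval Extension: 1915 days claimed exceeds the 1123-day cap, so +1123 days → 29 November 2007.

2007-11-29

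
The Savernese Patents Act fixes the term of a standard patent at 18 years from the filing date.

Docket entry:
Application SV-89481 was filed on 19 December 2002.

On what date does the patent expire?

December 19, 2020

Filing date + 18 years → 19 December 2020.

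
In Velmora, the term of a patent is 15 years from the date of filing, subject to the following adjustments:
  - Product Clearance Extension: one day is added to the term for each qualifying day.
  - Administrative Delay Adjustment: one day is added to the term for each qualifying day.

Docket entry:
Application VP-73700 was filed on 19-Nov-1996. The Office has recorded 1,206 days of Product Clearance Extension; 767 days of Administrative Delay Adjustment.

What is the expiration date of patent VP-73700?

April 14, 2017

Base term: filing date + 15 years → 19 November 2011.
Product Clearance Extension: +1206 days → 9 March 2015.
Administrative Delay Adjustment: +767 days → 14 April 2017.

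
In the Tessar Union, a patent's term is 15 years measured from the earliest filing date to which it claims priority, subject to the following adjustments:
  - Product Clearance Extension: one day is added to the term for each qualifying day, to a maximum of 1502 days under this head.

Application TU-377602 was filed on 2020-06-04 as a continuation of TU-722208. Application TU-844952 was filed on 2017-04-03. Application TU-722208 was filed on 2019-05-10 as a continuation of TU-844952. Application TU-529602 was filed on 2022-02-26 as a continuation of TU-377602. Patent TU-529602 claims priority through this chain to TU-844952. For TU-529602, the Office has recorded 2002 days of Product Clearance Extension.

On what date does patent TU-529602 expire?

2036-05-14

Earliest priority filing: 3 April 2017.
Base term: 3 April 2017 + 15 years → 3 April 2032.
Product Clearance Extension: 2002 days claimed exceeds the 1502-day cap, so +1502 days → 14 May 2036.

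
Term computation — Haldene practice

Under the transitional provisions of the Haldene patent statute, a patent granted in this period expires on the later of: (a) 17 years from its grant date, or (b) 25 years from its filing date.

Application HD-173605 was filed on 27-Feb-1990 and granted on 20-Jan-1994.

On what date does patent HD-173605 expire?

February 27, 2015

(a) grant + 17 years → 20 January 2011.
(b) filing + 25 years → 27 February 2015.
Later of the two: 27 February 2015.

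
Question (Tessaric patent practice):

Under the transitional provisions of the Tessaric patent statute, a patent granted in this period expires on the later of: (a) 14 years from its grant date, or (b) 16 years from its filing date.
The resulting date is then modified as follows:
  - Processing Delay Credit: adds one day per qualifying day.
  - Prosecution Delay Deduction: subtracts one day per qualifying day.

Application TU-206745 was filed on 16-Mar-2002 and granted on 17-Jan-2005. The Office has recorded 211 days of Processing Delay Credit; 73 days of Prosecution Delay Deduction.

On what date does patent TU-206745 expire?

2019-06-04

(a) grant + 14 years → 17 January 2019.
(b) filing + 16 years → 16 March 2018.
Later of the two: 17 January 2019.
Processing Delay Credit: +211 days → 16 August 2019.
Prosecution Delay Deduction: −73 days → 4 June 2019.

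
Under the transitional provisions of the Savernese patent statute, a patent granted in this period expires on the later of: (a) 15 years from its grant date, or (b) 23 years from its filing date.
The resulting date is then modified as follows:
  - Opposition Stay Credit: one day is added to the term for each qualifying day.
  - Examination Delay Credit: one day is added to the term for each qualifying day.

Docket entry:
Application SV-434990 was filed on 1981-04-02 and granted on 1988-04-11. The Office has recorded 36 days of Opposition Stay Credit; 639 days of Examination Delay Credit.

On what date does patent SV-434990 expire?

(a) grant + 15 years → 11 April 2003.
(b) filing + 23 years → 2 April 2004.
Later of the two: 2 April 2004.
Opposition Stay Credit: +36 days → 8 May 2004.
Examination Delay Credit: +639 days → 6 February 2006.

2006-02-06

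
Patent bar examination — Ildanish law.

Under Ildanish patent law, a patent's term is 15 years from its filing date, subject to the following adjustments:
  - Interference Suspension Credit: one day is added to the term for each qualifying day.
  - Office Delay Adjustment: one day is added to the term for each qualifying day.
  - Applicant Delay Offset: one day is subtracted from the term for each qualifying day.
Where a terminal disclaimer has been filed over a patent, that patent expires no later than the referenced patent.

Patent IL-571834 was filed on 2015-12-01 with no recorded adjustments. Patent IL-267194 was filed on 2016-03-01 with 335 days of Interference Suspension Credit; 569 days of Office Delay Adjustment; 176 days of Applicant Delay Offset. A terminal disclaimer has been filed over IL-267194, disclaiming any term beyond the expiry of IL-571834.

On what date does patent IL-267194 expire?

2030-12-01

Natural term of IL-267194:
  Base: filing + 15 years → 1 March 2031.
  Interference Suspension Credit: +335 days → 30 January 2032.
  Office Delay Adjustment: +569 days → 21 August 2033.
  Applicant Delay Offset: −176 days → 26 February 2033.
Expiry of referenced patent IL-571834:
  Base: filing + 15 years → 1 December 2030.
Terminal disclaimer: IL-267194 expires on the earlier of 26 February 2033 and 1 December 2030.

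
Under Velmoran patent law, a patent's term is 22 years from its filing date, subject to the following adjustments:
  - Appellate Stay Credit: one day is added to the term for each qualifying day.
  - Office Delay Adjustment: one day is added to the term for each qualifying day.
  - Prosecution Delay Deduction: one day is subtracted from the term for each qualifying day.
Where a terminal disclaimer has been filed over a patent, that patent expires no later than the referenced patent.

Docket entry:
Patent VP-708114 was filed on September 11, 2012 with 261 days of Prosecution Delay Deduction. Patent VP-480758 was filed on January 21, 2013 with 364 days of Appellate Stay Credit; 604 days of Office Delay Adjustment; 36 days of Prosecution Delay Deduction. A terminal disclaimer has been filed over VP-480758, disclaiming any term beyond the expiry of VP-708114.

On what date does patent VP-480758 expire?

December 24, 2033

Natural term of VP-480758:
  Base: filing + 22 years → 21 January 2035.
  Appellate Stay Credit: +364 days → 20 January 2036.
  Office Delay Adjustment: +604 days → 15 September 2037.
  Prosecution Delay Deduction: −36 days → 10 August 2037.
Expiry of referenced patent VP-708114:
  Base: filing + 22 years → 11 September 2034.
  Prosecution Delay Deduction: −261 days → 24 December 2033.
Terminal disclaimer: VP-480758 expires on the earlier of 10 August 2037 and 24 December 2033.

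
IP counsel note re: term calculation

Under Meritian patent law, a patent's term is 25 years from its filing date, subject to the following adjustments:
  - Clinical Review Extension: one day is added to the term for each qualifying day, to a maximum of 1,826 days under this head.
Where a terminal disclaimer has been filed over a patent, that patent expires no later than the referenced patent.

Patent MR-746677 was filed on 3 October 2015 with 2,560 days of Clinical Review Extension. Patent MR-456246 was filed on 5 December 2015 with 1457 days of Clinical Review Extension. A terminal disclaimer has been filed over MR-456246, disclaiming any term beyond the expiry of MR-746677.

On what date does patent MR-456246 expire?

Natural term of MR-456246:
  Base: filing + 25 years → 5 December 2040.
  Clinical Review Extension: 1457 days (within the 1826-day cap) → +1457 days → 1 December 2044.
Expiry of referenced patent MR-746677:
  Base: filing + 25 years → 3 October 2040.
  Clinical Review Extension: 2560 days claimed exceeds the 1826-day cap, so +1826 days → 3 October 2045.
Terminal disclaimer: MR-456246 expires on the earlier of 1 December 2044 and 3 October 2045.

2044-12-01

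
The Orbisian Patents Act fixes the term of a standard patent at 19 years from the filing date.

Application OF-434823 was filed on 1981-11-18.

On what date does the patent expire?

2000-11-18

Filing date + 19 years → 18 November 2000.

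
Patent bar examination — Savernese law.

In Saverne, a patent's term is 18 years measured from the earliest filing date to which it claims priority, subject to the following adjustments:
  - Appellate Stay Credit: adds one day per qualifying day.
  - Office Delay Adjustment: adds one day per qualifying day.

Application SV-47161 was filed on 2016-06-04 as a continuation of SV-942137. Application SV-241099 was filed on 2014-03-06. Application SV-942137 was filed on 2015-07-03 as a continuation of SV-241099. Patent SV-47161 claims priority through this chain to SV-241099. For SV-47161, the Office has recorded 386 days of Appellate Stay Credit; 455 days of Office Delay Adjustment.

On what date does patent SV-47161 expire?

June 25, 2034

Earliest priority filing: 6 March 2014.
Base term: 6 March 2014 + 18 years → 6 March 2032.
Appellate Stay Credit: +386 days → 27 March 2033.
Office Delay Adjustment: +455 days → 25 June 2034.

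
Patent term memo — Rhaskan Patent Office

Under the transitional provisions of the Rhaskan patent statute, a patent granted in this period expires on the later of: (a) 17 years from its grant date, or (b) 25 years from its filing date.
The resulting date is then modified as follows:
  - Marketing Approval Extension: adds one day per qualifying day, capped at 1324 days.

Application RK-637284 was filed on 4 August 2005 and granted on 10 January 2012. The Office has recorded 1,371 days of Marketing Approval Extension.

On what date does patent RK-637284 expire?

2034-03-20

(a) grant + 17 years → 10 January 2029.
(b) filing + 25 years → 4 August 2030.
Later of the two: 4 August 2030.
Marketing Approval Extension: 1371 days claimed exceeds the 1324-day cap, so +1324 days → 20 March 2034.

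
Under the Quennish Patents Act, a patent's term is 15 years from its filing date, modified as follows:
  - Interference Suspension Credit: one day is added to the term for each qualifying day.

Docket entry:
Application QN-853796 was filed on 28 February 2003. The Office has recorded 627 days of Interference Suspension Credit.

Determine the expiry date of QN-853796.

November 17, 2019

Base term: filing date + 15 years → 28 February 2018.
Interference Suspension Credit: +627 days → 17 November 2019.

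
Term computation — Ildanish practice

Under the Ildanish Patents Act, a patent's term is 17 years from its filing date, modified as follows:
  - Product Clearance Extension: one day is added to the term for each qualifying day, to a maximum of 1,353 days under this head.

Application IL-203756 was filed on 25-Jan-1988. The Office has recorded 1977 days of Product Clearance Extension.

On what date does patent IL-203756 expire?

October 9, 2008

Base term: filing date + 17 years → 25 January 2005.
Product Clearance Extension: 1977 days claimed exceeds the 1353-day cap, so +1353 days → 9 October 2008.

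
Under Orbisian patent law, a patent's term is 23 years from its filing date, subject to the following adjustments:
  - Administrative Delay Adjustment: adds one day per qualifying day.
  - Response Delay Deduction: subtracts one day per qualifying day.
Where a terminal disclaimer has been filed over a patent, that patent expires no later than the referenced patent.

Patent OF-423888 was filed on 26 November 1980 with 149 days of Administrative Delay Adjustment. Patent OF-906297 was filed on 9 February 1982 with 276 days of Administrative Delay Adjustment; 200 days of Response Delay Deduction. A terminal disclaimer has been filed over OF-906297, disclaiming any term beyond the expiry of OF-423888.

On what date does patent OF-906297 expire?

April 23, 2004

Natural term of OF-906297:
  Base: filing + 23 years → 9 February 2005.
  Administrative Delay Adjustment: +276 days → 12 November 2005.
  Response Delay Deduction: −200 days → 26 April 2005.
Expiry of referenced patent OF-423888:
  Base: filing + 23 years → 26 November 2003.
  Administrative Delay Adjustment: +149 days → 23 April 2004.
Terminal disclaimer: OF-906297 expires on the earlier of 26 April 2005 and 23 April 2004.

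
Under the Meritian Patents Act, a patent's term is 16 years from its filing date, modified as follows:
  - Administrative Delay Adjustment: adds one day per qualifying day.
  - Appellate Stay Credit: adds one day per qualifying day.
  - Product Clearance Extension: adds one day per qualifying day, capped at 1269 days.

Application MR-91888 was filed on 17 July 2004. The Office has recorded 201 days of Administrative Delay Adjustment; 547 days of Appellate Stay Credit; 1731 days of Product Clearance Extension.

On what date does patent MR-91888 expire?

Base term: filing date + 16 years → 17 July 2020.
Administrative Delay Adjustment: +201 days → 3 February 2021.
Appellate Stay Credit: +547 days → 4 August 2022.
Product Clearance Extension: 1731 days claimed exceeds the 1269-day cap, so +1269 days → 24 January 2026.

2026-01-24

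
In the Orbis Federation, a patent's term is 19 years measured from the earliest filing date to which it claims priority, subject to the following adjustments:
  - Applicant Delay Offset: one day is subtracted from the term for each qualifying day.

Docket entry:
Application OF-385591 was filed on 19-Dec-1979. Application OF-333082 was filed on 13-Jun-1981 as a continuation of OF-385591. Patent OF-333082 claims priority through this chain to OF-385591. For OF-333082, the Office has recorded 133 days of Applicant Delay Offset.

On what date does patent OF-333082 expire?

1998-08-08

Earliest priority filing: 19 December 1979.
Base term: 19 December 1979 + 19 years → 19 December 1998.
Applicant Delay Offset: −133 days → 8 August 1998.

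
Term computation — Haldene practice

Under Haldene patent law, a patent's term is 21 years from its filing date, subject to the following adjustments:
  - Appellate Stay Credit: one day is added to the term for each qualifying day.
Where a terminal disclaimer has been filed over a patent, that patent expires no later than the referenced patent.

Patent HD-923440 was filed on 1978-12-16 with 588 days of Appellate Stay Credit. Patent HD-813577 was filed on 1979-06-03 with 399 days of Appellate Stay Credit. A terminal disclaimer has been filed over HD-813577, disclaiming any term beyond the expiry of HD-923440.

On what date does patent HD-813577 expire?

2001-07-07

Natural term of HD-813577:
  Base: filing + 21 years → 3 June 2000.
  Appellate Stay Credit: +399 days → 7 July 2001.
Expiry of referenced patent HD-923440:
  Base: filing + 21 years → 16 December 1999.
  Appellate Stay Credit: +588 days → 26 July 2001.
Terminal disclaimer: HD-813577 expires on the earlier of 7 July 2001 and 26 July 2001.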